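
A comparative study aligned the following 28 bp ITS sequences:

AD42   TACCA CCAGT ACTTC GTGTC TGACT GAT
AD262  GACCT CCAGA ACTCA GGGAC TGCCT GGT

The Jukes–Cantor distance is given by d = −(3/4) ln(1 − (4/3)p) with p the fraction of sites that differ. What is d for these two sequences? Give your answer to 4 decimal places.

0.4197

Differing sites — 1:T/G; 5:A/T; 10:T/A; 14:T/C; 15:C/A; 17:T/G; 19:T/A; 23:A/C; 27:A/G.
p = 9/28 = 0.321429.
d = −0.75 · ln(1 − (4/3)·0.321429) = −0.75 · ln(0.571428) = −0.75 · (-0.559617) = 0.4197.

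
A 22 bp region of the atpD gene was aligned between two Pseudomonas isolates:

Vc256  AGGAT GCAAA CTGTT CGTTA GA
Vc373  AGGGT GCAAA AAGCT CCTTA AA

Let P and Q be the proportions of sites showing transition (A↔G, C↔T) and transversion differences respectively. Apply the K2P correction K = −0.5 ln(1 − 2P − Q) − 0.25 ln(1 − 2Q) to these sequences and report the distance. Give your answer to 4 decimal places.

0.3427

Differing sites — 4:A/G (Ti); 11:C/A (Tv); 12:T/A (Tv); 14:T/C (Ti); 17:G/C (Tv); 21:G/A (Ti).
Of the 6 differences, 3 transitions and 3 transversions over 22 sites: P = 3/22 = 0.136364, Q = 3/22 = 0.136364.
d = −0.5·ln(0.590908) − 0.25·ln(0.727272) = −0.5·(-0.526095) − 0.25·(-0.318455) = 0.3427.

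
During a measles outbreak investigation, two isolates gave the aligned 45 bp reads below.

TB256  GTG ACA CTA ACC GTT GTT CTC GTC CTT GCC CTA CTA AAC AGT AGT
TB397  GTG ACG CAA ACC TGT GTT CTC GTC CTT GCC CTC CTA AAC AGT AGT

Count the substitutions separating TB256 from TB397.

5

The sequences differ at positions 6 (A/G), 8 (T/A), 13 (G/T), 14 (T/G), 33 (A/C).
That gives 5 mismatches out of 45 aligned sites, so the Hamming distance is 5.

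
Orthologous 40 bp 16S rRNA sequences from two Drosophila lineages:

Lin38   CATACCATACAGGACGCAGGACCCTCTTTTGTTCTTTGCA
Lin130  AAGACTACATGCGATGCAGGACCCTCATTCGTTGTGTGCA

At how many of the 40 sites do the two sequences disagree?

Differing sites — 1:C/A; 3:T/G; 6:C/T; 8:T/C; 10:C/T; 11:A/G; 12:G/C; 15:C/T; 27:T/A; 30:T/C; 34:C/G; 36:T/G.
That gives 12 mismatches out of 40 aligned sites, so the Hamming distance is 12.

12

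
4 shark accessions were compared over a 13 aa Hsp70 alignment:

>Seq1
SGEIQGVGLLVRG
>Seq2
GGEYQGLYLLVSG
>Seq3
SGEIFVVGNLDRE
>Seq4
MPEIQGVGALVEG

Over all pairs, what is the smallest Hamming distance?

4

Pairwise Hamming distances:
  Seq1 vs Seq2: 5
  Seq1 vs Seq3: 5
  Seq1 vs Seq4: 4
  Seq2 vs Seq3: 10
  Seq2 vs Seq4: 7
  Seq3 vs Seq4: 8
The smallest is 4, between Seq1 and Seq4.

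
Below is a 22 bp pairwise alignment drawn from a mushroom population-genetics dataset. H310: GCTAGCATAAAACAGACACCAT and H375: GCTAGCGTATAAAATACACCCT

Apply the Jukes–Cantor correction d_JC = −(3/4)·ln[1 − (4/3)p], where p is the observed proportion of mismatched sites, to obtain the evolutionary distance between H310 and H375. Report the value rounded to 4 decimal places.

The sequences differ at positions 7 (A/G), 10 (A/T), 13 (C/A), 15 (G/T), 21 (A/C).
p = 5/22 = 0.227273.
d = −0.75 · ln(1 − (4/3)·0.227273) = −0.75 · ln(0.696969) = −0.75 · (-0.361014) = 0.2708.

0.2708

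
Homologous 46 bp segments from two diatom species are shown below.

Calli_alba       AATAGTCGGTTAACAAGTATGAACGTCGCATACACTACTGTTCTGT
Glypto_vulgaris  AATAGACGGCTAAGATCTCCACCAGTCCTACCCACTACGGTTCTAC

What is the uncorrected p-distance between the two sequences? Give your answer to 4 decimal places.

0.3913

The sequences differ at positions 6 (T/A), 10 (T/C), 14 (C/G), 16 (A/T), 17 (G/C), 19 (A/C), 20 (T/C), 21 (G/A), 22 (A/C), 23 (A/C), 24 (C/A), 28 (G/C), 29 (C/T), 31 (T/C), 32 (A/C), 39 (T/G), 45 (G/A), 46 (T/C).
There are 18 differences over 46 sites, so p = 18/46 = 0.3913.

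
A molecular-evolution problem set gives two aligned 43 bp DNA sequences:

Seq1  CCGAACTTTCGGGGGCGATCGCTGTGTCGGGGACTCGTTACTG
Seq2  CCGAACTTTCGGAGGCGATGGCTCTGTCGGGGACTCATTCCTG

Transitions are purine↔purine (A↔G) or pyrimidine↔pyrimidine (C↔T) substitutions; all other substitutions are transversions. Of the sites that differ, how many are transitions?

2

The sequences differ at positions 13 (G/A, transition), 20 (C/G, transversion), 24 (G/C, transversion), 37 (G/A, transition), 40 (A/C, transversion).
Of the 5 differences, 2 transitions and 3 transversions, so the answer is 2.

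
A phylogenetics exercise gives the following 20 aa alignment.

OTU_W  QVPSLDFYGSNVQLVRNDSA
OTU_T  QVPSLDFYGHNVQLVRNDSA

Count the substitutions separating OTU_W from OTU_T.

1

The sequences differ at position 10 (S/H).
That gives 1 mismatch out of 20 aligned sites, so the Hamming distance is 1.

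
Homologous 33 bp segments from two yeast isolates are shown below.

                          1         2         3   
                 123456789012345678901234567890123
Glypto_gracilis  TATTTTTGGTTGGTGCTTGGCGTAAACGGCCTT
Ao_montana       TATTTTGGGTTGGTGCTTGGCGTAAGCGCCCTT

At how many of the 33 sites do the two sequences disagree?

The sequences differ at positions 7 (T/G), 26 (A/G), 29 (G/C).
That gives 3 mismatches out of 33 aligned sites, so the Hamming distance is 3.

3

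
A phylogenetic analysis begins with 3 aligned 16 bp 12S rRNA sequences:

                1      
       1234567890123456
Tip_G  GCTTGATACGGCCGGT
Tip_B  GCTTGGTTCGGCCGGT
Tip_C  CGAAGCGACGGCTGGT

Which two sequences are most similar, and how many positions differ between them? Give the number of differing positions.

Pairwise Hamming distances:
  Tip_G vs Tip_B: 2
  Tip_G vs Tip_C: 7
  Tip_B vs Tip_C: 8
The smallest is 2, between Tip_G and Tip_B.

2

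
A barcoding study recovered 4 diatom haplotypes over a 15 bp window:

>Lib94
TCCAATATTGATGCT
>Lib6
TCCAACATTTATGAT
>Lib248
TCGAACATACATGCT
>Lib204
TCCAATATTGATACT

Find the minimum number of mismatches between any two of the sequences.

Pairwise Hamming distances:
  Lib94 vs Lib6: 3
  Lib94 vs Lib248: 4
  Lib94 vs Lib204: 1
  Lib6 vs Lib248: 4
  Lib6 vs Lib204: 4
  Lib248 vs Lib204: 5
The smallest is 1, between Lib94 and Lib204.

1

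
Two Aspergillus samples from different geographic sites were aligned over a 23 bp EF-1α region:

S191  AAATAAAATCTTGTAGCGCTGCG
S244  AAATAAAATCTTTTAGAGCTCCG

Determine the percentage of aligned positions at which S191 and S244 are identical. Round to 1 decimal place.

87.0%

Mismatches occur at site 13 (G/T), site 17 (C/A), site 21 (G/C).
20 of the 23 sites match, so the percent identity is 20/23 × 100 = 87.0%.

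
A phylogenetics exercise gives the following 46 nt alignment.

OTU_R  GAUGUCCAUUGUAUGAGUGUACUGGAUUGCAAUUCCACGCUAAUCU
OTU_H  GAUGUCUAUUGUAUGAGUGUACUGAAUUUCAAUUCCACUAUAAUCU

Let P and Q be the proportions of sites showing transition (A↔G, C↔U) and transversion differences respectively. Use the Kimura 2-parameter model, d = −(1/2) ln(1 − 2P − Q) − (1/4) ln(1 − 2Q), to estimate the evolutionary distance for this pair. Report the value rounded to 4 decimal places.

0.1175

Mismatches occur at site 7 (C→U, transition), site 25 (G→A, transition), site 29 (G→U, transversion), site 39 (G→U, transversion), site 40 (C→A, transversion).
Of the 5 differences, 2 transitions and 3 transversions over 46 sites: P = 2/46 = 0.043478, Q = 3/46 = 0.065217.
d = −0.5·ln(0.847827) − 0.25·ln(0.869566) = −0.5·(-0.165079) − 0.25·(-0.139761) = 0.1175.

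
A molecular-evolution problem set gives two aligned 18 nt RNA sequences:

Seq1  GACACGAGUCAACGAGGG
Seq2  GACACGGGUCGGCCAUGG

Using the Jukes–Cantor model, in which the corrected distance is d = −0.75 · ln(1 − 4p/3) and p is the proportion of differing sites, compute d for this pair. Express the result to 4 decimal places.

0.3470

Mismatches occur at site 7 (A→G), site 11 (A→G), site 12 (A→G), site 14 (G→C), site 16 (G→U).
p = 5/18 = 0.277778.
d = −0.75 · ln(1 − (4/3)·0.277778) = −0.75 · ln(0.629629) = −0.75 · (-0.462625) = 0.3470.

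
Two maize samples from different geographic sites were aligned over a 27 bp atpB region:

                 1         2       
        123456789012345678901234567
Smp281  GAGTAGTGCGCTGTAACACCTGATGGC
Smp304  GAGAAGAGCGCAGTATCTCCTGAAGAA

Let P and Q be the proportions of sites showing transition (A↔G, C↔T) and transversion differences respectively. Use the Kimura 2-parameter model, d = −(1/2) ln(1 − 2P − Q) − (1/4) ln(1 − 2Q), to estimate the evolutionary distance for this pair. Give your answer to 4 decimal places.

0.3855

Mismatches occur at site 4 (T↔A, transversion), site 7 (T↔A, transversion), site 12 (T↔A, transversion), site 16 (A↔T, transversion), site 18 (A↔T, transversion), site 24 (T↔A, transversion), site 26 (G↔A, transition), site 27 (C↔A, transversion).
Of the 8 differences, 1 transition and 7 transversions over 27 sites: P = 1/27 = 0.037037, Q = 7/27 = 0.259259.
d = −0.5·ln(0.666667) − 0.25·ln(0.481482) = −0.5·(-0.405465) − 0.25·(-0.730886) = 0.3855.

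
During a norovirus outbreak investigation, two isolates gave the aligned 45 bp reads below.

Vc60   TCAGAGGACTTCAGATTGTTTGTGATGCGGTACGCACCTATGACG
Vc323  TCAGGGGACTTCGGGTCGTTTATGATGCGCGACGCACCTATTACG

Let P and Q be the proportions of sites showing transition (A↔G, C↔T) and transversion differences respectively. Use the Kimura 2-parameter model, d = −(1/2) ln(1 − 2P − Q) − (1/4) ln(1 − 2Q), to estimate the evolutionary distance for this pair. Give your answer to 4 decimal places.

The sequences differ at positions 5 (A/G, transition), 13 (A/G, transition), 15 (A/G, transition), 17 (T/C, transition), 22 (G/A, transition), 30 (G/C, transversion), 31 (T/G, transversion), 42 (G/T, transversion).
Of the 8 differences, 5 transitions and 3 transversions over 45 sites: P = 5/45 = 0.111111, Q = 3/45 = 0.066667.
d = −0.5·ln(0.711111) − 0.25·ln(0.866666) = −0.5·(-0.340927) − 0.25·(-0.143102) = 0.2062.

0.2062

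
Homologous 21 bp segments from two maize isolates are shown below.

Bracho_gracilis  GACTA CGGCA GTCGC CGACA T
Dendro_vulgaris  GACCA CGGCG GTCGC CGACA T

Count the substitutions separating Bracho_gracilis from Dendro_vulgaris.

2

The sequences differ at positions 4 (T/C), 10 (A/G).
That gives 2 mismatches out of 21 aligned sites, so the Hamming distance is 2.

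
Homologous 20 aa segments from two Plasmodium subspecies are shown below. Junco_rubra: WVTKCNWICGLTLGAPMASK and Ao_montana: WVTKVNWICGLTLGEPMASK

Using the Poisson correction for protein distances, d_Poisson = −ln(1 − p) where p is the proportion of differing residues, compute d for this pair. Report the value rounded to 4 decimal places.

Differing sites — 5:C/V; 15:A/E.
p = 2/20 = 0.100000.
d = −ln(1 − 0.100000) = −ln(0.900000) = 0.1054.

0.1054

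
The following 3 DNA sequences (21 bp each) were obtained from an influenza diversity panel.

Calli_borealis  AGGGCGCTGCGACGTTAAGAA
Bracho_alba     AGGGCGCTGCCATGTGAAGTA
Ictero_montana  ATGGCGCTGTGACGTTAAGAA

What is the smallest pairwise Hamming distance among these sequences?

2

Pairwise Hamming distances:
  Calli_borealis vs Bracho_alba: 4
  Calli_borealis vs Ictero_montana: 2
  Bracho_alba vs Ictero_montana: 6
The smallest is 2, between Calli_borealis and Ictero_montana.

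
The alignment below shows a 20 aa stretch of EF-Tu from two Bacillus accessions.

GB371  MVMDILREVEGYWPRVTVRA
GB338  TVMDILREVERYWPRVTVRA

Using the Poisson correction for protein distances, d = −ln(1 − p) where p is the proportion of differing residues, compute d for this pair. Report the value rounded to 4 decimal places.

0.1054

The sequences differ at positions 1 (M/T), 11 (G/R).
p = 2/20 = 0.100000.
d = −ln(1 − 0.100000) = −ln(0.900000) = 0.1054.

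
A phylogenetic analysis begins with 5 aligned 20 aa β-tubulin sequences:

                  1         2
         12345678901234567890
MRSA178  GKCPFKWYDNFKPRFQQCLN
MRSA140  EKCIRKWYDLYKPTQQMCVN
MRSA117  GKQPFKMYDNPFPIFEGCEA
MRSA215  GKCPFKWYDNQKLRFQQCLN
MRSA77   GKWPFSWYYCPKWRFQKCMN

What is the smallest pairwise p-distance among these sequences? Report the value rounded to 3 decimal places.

0.100

Pairwise Hamming distances:
  MRSA178 vs MRSA140: 9
  MRSA178 vs MRSA117: 9
  MRSA178 vs MRSA215: 2
  MRSA178 vs MRSA77: 8
  MRSA140 vs MRSA117: 14
  MRSA140 vs MRSA215: 10
  MRSA140 vs MRSA77: 13
  MRSA117 vs MRSA215: 10
  MRSA117 vs MRSA77: 12
  MRSA215 vs MRSA77: 8
The smallest is 2 mismatches, between MRSA178 and MRSA215; p = 2/20 = 0.100.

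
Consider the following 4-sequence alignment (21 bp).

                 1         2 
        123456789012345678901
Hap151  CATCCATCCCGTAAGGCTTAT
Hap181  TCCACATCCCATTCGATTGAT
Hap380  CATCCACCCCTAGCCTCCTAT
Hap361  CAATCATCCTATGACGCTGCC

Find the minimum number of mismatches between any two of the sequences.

Pairwise Hamming distances:
  Hap151 vs Hap181: 10
  Hap151 vs Hap380: 8
  Hap151 vs Hap361: 9
  Hap181 vs Hap380: 13
  Hap181 vs Hap361: 12
  Hap380 vs Hap361: 12
The smallest is 8, between Hap151 and Hap380.

8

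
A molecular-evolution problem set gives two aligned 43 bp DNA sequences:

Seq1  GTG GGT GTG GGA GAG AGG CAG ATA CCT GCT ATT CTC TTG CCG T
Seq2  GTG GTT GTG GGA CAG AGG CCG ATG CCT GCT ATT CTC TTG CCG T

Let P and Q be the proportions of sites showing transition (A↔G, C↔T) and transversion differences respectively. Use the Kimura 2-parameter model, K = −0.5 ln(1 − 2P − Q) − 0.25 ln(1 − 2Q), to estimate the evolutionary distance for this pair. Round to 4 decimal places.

The sequences differ at positions 5 (G/T, transversion), 13 (G/C, transversion), 20 (A/C, transversion), 24 (A/G, transition).
Of the 4 differences, 1 transition and 3 transversions over 43 sites: P = 1/43 = 0.023256, Q = 3/43 = 0.069767.
d = −0.5·ln(0.883721) − 0.25·ln(0.860466) = −0.5·(-0.123614) − 0.25·(-0.150281) = 0.0994.

0.0994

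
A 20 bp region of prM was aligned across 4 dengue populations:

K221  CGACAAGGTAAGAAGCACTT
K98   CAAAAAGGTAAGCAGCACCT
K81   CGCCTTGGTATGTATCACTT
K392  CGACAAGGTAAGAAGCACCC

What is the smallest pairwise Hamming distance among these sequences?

Pairwise Hamming distances:
  K221 vs K98: 4
  K221 vs K81: 6
  K221 vs K392: 2
  K98 vs K81: 9
  K98 vs K392: 4
  K81 vs K392: 8
The smallest is 2, between K221 and K392.

2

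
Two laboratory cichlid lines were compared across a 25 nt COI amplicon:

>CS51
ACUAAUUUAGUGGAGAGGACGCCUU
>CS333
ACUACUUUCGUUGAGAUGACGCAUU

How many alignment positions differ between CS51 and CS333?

5

The sequences differ at positions 5 (A/C), 9 (A/C), 12 (G/U), 17 (G/U), 23 (C/A).
That gives 5 mismatches out of 25 aligned sites, so the Hamming distance is 5.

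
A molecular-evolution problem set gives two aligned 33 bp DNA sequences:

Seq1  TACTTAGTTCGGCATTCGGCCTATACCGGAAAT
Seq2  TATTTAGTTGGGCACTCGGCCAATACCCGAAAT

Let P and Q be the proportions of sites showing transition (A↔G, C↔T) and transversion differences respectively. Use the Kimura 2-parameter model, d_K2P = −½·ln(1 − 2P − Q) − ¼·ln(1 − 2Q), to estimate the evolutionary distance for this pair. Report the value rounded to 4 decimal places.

0.1694

Mismatches occur at site 3 (C→T, transition), site 10 (C→G, transversion), site 15 (T→C, transition), site 22 (T→A, transversion), site 28 (G→C, transversion).
Of the 5 differences, 2 transitions and 3 transversions over 33 sites: P = 2/33 = 0.060606, Q = 3/33 = 0.090909.
d = −0.5·ln(0.787879) − 0.25·ln(0.818182) = −0.5·(-0.238411) − 0.25·(-0.200670) = 0.1694.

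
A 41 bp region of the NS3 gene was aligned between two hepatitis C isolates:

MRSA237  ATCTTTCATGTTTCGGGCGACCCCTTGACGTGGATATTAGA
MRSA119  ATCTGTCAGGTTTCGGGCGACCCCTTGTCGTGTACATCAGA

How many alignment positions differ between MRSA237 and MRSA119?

Mismatches occur at site 5 (T↔G), site 9 (T↔G), site 28 (A↔T), site 33 (G↔T), site 35 (T↔C), site 38 (T↔C).
That gives 6 mismatches out of 41 aligned sites, so the Hamming distance is 6.

6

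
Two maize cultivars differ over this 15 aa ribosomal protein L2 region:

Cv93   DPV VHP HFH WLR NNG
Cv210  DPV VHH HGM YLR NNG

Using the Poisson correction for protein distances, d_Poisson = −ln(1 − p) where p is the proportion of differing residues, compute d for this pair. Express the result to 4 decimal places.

0.3102

Mismatches occur at site 6 (P→H), site 8 (F→G), site 9 (H→M), site 10 (W→Y).
p = 4/15 = 0.266667.
d = −ln(1 − 0.266667) = −ln(0.733333) = 0.3102.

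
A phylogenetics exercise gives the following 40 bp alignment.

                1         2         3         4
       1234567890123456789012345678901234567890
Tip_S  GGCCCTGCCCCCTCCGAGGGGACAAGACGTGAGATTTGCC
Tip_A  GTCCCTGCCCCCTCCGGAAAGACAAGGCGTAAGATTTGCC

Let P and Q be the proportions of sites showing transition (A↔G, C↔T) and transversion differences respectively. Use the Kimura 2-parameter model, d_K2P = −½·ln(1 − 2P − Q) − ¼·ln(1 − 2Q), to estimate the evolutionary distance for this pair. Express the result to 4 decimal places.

0.2093

Differing sites — 2:G/T (Tv); 17:A/G (Ti); 18:G/A (Ti); 19:G/A (Ti); 20:G/A (Ti); 27:A/G (Ti); 31:G/A (Ti).
Of the 7 differences, 6 transitions and 1 transversion over 40 sites: P = 6/40 = 0.150000, Q = 1/40 = 0.025000.
d = −0.5·ln(0.675000) − 0.25·ln(0.950000) = −0.5·(-0.393043) − 0.25·(-0.051293) = 0.2093.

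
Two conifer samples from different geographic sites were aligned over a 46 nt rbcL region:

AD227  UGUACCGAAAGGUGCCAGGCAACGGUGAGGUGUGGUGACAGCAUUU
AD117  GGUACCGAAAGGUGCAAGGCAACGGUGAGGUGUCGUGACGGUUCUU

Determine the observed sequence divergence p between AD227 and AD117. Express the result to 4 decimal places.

Mismatches occur at site 1 (U→G), site 16 (C→A), site 34 (G→C), site 40 (A→G), site 42 (C→U), site 43 (A→U), site 44 (U→C).
There are 7 differences over 46 sites, so p = 7/46 = 0.1522.

0.1522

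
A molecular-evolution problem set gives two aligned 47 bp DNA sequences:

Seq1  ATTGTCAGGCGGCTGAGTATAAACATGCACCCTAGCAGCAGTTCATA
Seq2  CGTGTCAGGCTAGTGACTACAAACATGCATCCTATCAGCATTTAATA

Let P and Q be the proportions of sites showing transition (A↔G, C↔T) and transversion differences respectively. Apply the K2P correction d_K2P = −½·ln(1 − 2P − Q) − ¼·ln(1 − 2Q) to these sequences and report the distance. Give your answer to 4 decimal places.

0.2809

The sequences differ at positions 1 (A/C, transversion), 2 (T/G, transversion), 11 (G/T, transversion), 12 (G/A, transition), 13 (C/G, transversion), 17 (G/C, transversion), 20 (T/C, transition), 30 (C/T, transition), 35 (G/T, transversion), 41 (G/T, transversion), 44 (C/A, transversion).
Of the 11 differences, 3 transitions and 8 transversions over 47 sites: P = 3/47 = 0.063830, Q = 8/47 = 0.170213.
d = −0.5·ln(0.702127) − 0.25·ln(0.659574) = −0.5·(-0.353641) − 0.25·(-0.416161) = 0.2809.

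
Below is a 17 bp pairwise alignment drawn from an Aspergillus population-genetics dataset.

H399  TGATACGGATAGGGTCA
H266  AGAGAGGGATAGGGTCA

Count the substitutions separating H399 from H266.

The sequences differ at positions 1 (T/A), 4 (T/G), 6 (C/G).
That gives 3 mismatches out of 17 aligned sites, so the Hamming distance is 3.

3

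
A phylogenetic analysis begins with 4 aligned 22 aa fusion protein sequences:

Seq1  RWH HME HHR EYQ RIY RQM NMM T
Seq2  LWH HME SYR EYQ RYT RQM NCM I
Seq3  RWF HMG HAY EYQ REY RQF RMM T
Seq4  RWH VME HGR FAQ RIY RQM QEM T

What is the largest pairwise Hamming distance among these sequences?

Pairwise Hamming distances:
  Seq1 vs Seq2: 7
  Seq1 vs Seq3: 7
  Seq1 vs Seq4: 6
  Seq2 vs Seq3: 12
  Seq2 vs Seq4: 11
  Seq3 vs Seq4: 11
The largest is 12, between Seq2 and Seq3.

12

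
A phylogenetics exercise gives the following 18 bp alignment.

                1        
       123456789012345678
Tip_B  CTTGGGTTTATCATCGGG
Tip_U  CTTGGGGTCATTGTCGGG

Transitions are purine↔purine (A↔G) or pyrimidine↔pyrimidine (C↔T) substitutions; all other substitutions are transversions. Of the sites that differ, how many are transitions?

3

Differing sites — 7:T/G (Tv); 9:T/C (Ti); 12:C/T (Ti); 13:A/G (Ti).
Of the 4 differences, 3 transitions and 1 transversion, so the answer is 3.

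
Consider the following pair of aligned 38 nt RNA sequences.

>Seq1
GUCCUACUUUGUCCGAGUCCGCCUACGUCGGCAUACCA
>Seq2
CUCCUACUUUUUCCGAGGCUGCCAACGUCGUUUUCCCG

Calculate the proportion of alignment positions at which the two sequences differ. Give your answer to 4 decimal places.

Differing sites — 1:G/C; 11:G/U; 18:U/G; 20:C/U; 24:U/A; 31:G/U; 32:C/U; 33:A/U; 35:A/C; 38:A/G.
There are 10 differences over 38 sites, so p = 10/38 = 0.2632.

0.2632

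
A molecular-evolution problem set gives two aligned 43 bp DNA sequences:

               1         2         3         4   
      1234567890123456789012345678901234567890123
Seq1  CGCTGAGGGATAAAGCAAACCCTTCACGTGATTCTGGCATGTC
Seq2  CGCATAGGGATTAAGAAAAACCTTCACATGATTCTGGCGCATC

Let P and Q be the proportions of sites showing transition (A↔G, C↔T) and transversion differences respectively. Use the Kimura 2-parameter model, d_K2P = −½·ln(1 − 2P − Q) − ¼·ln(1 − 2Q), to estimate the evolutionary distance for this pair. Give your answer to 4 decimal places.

0.2462

The sequences differ at positions 4 (T/A, transversion), 5 (G/T, transversion), 12 (A/T, transversion), 16 (C/A, transversion), 20 (C/A, transversion), 28 (G/A, transition), 39 (A/G, transition), 40 (T/C, transition), 41 (G/A, transition).
Of the 9 differences, 4 transitions and 5 transversions over 43 sites: P = 4/43 = 0.093023, Q = 5/43 = 0.116279.
d = −0.5·ln(0.697675) − 0.25·ln(0.767442) = −0.5·(-0.360002) − 0.25·(-0.264692) = 0.2462.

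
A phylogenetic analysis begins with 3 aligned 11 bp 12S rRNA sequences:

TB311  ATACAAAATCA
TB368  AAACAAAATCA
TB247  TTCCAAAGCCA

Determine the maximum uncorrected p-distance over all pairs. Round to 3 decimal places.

0.455

Pairwise Hamming distances:
  TB311 vs TB368: 1
  TB311 vs TB247: 4
  TB368 vs TB247: 5
The largest is 5 mismatches, between TB368 and TB247; p = 5/11 = 0.455.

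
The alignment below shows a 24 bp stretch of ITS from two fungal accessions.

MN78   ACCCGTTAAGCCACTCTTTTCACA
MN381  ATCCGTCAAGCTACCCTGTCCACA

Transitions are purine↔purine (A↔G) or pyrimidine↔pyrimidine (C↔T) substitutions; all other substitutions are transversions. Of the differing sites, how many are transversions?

Mismatches occur at site 2 (C↔T, transition), site 7 (T↔C, transition), site 12 (C↔T, transition), site 15 (T↔C, transition), site 18 (T↔G, transversion), site 20 (T↔C, transition).
Of the 6 differences, 5 transitions and 1 transversion, so the answer is 1.

1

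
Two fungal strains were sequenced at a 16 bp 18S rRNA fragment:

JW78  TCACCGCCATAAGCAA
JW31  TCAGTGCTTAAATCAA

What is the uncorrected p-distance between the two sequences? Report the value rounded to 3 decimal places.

The sequences differ at positions 4 (C/G), 5 (C/T), 8 (C/T), 9 (A/T), 10 (T/A), 13 (G/T).
There are 6 differences over 16 sites, so p = 6/16 = 0.375.

0.375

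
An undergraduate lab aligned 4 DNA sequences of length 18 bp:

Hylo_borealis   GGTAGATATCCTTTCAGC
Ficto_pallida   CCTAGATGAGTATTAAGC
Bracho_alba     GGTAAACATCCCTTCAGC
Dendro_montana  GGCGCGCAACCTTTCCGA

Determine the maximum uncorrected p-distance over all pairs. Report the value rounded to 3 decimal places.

Pairwise Hamming distances:
  Hylo_borealis vs Ficto_pallida: 8
  Hylo_borealis vs Bracho_alba: 3
  Hylo_borealis vs Dendro_montana: 8
  Ficto_pallida vs Bracho_alba: 10
  Ficto_pallida vs Dendro_montana: 14
  Bracho_alba vs Dendro_montana: 8
The largest is 14 mismatches, between Ficto_pallida and Dendro_montana; p = 14/18 = 0.778.

0.778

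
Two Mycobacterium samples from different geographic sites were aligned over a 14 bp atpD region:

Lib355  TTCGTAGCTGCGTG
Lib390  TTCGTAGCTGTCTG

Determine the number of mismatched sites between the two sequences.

Differing sites — 11:C/T; 12:G/C.
That gives 2 mismatches out of 14 aligned sites, so the Hamming distance is 2.

2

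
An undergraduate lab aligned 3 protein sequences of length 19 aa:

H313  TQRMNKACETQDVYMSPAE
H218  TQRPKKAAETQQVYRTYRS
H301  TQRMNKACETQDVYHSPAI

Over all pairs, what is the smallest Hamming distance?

Pairwise Hamming distances:
  H313 vs H218: 9
  H313 vs H301: 2
  H218 vs H301: 9
The smallest is 2, between H313 and H301.

2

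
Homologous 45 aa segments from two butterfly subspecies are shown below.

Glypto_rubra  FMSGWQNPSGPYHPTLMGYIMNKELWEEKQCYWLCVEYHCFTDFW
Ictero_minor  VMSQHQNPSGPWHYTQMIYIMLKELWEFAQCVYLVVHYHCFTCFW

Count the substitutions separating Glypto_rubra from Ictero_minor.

Differing sites — 1:F/V; 4:G/Q; 5:W/H; 12:Y/W; 14:P/Y; 16:L/Q; 18:G/I; 22:N/L; 28:E/F; 29:K/A; 32:Y/V; 33:W/Y; 35:C/V; 37:E/H; 43:D/C.
That gives 15 mismatches out of 45 aligned sites, so the Hamming distance is 15.

15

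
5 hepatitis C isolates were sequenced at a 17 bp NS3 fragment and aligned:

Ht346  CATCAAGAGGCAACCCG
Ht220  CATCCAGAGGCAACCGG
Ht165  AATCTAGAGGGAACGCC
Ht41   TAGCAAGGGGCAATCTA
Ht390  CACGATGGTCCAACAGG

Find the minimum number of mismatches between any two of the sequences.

2

Pairwise Hamming distances:
  Ht346 vs Ht220: 2
  Ht346 vs Ht165: 5
  Ht346 vs Ht41: 6
  Ht346 vs Ht390: 8
  Ht220 vs Ht165: 6
  Ht220 vs Ht41: 7
  Ht220 vs Ht390: 8
  Ht165 vs Ht41: 9
  Ht165 vs Ht390: 12
  Ht41 vs Ht390: 10
The smallest is 2, between Ht346 and Ht220.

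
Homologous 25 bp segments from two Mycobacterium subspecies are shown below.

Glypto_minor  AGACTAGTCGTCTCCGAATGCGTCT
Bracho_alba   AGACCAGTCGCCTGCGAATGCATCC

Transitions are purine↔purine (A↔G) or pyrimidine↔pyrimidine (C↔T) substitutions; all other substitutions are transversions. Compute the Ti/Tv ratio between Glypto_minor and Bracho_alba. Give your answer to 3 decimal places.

4.000

Differing sites — 5:T/C (Ti); 11:T/C (Ti); 14:C/G (Tv); 22:G/A (Ti); 25:T/C (Ti).
Of the 5 differences, 4 transitions and 1 transversion, so Ti/Tv = 4/1 = 4.000.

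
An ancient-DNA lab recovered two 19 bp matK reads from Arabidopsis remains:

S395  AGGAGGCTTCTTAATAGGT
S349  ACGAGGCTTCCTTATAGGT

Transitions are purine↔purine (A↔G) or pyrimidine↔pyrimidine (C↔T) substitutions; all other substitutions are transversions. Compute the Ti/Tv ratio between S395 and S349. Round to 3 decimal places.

0.500

The sequences differ at positions 2 (G/C, transversion), 11 (T/C, transition), 13 (A/T, transversion).
Of the 3 differences, 1 transition and 2 transversions, so Ti/Tv = 1/2 = 0.500.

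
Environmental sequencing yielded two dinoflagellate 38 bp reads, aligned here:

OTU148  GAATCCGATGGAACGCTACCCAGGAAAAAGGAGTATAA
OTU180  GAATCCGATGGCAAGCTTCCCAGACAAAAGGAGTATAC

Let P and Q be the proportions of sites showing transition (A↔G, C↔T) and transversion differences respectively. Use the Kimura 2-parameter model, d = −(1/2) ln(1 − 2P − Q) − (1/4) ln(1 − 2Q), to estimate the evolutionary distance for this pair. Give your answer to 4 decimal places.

0.1781

Differing sites — 12:A/C (Tv); 14:C/A (Tv); 18:A/T (Tv); 24:G/A (Ti); 25:A/C (Tv); 38:A/C (Tv).
Of the 6 differences, 1 transition and 5 transversions over 38 sites: P = 1/38 = 0.026316, Q = 5/38 = 0.131579.
d = −0.5·ln(0.815789) − 0.25·ln(0.736842) = −0.5·(-0.203600) − 0.25·(-0.305382) = 0.1781.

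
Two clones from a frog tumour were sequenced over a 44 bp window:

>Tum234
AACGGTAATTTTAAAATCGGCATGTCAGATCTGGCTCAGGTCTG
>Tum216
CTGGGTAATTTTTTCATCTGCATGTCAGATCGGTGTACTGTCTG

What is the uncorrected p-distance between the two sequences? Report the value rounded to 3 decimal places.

Mismatches occur at site 1 (A/C), site 2 (A/T), site 3 (C/G), site 13 (A/T), site 14 (A/T), site 15 (A/C), site 19 (G/T), site 32 (T/G), site 34 (G/T), site 35 (C/G), site 37 (C/A), site 38 (A/C), site 39 (G/T).
There are 13 differences over 44 sites, so p = 13/44 = 0.295.

0.295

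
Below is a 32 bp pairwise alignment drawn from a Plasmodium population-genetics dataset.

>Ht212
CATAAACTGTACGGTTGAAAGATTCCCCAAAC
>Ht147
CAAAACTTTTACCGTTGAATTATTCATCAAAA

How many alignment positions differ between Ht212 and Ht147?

Mismatches occur at site 3 (T/A), site 6 (A/C), site 7 (C/T), site 9 (G/T), site 13 (G/C), site 20 (A/T), site 21 (G/T), site 26 (C/A), site 27 (C/T), site 32 (C/A).
That gives 10 mismatches out of 32 aligned sites, so the Hamming distance is 10.

10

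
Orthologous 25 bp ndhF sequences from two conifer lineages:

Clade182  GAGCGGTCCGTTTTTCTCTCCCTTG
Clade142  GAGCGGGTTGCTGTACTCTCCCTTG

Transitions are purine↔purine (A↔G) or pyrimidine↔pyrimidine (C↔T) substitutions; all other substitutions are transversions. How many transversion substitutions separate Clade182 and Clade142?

3

The sequences differ at positions 7 (T/G, transversion), 8 (C/T, transition), 9 (C/T, transition), 11 (T/C, transition), 13 (T/G, transversion), 15 (T/A, transversion).
Of the 6 differences, 3 transitions and 3 transversions, so the answer is 3.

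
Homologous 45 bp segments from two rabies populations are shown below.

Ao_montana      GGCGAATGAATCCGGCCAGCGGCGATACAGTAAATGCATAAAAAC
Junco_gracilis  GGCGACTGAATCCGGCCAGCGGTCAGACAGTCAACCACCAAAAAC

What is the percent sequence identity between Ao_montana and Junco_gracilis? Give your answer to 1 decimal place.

77.8%

Mismatches occur at site 6 (A→C), site 23 (C→T), site 24 (G→C), site 26 (T→G), site 32 (A→C), site 35 (T→C), site 36 (G→C), site 37 (C→A), site 38 (A→C), site 39 (T→C).
35 of the 45 sites match, so the percent identity is 35/45 × 100 = 77.8%.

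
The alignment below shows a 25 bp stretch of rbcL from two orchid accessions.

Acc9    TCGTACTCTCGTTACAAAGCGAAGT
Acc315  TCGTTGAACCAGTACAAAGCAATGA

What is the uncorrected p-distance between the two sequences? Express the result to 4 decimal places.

0.4000

Differing sites — 5:A/T; 6:C/G; 7:T/A; 8:C/A; 9:T/C; 11:G/A; 12:T/G; 21:G/A; 23:A/T; 25:T/A.
There are 10 differences over 25 sites, so p = 10/25 = 0.4000.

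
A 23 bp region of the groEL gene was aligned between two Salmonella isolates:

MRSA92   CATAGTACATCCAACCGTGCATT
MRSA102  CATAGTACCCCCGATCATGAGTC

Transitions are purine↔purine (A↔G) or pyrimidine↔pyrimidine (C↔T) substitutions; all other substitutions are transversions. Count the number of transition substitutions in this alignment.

6

Mismatches occur at site 9 (A→C, transversion), site 10 (T→C, transition), site 13 (A→G, transition), site 15 (C→T, transition), site 17 (G→A, transition), site 20 (C→A, transversion), site 21 (A→G, transition), site 23 (T→C, transition).
Of the 8 differences, 6 transitions and 2 transversions, so the answer is 6.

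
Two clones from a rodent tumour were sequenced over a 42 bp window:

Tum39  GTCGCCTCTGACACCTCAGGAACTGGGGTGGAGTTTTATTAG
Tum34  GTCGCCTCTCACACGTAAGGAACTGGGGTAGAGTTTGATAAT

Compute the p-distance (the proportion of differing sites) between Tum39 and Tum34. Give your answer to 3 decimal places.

0.167

Mismatches occur at site 10 (G/C), site 15 (C/G), site 17 (C/A), site 30 (G/A), site 37 (T/G), site 40 (T/A), site 42 (G/T).
There are 7 differences over 42 sites, so p = 7/42 = 0.167.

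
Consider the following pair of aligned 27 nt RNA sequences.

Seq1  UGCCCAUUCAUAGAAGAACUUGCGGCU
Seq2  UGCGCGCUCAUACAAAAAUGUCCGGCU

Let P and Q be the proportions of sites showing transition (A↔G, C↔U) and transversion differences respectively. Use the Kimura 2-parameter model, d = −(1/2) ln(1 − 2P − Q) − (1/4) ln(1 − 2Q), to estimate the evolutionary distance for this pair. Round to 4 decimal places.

The sequences differ at positions 4 (C/G, transversion), 6 (A/G, transition), 7 (U/C, transition), 13 (G/C, transversion), 16 (G/A, transition), 19 (C/U, transition), 20 (U/G, transversion), 22 (G/C, transversion).
Of the 8 differences, 4 transitions and 4 transversions over 27 sites: P = 4/27 = 0.148148, Q = 4/27 = 0.148148.
d = −0.5·ln(0.555556) − 0.25·ln(0.703704) = −0.5·(-0.587786) − 0.25·(-0.351397) = 0.3817.

0.3817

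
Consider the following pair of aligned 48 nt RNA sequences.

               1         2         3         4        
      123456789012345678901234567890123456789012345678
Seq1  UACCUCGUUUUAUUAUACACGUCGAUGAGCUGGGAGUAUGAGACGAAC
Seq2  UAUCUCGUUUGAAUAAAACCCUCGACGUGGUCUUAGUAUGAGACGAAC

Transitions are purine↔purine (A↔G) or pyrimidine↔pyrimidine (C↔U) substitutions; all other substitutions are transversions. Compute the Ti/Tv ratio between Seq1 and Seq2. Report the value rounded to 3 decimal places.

0.182

The sequences differ at positions 3 (C/U, transition), 11 (U/G, transversion), 13 (U/A, transversion), 16 (U/A, transversion), 18 (C/A, transversion), 19 (A/C, transversion), 21 (G/C, transversion), 26 (U/C, transition), 28 (A/U, transversion), 30 (C/G, transversion), 32 (G/C, transversion), 33 (G/U, transversion), 34 (G/U, transversion).
Of the 13 differences, 2 transitions and 11 transversions, so Ti/Tv = 2/11 = 0.182.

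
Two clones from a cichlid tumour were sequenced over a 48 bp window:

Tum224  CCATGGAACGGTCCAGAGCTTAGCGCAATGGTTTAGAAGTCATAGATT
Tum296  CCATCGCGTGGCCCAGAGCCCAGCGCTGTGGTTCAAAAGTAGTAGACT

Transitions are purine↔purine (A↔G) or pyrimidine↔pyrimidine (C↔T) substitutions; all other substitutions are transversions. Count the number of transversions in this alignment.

4

The sequences differ at positions 5 (G/C, transversion), 7 (A/C, transversion), 8 (A/G, transition), 9 (C/T, transition), 12 (T/C, transition), 20 (T/C, transition), 21 (T/C, transition), 27 (A/T, transversion), 28 (A/G, transition), 34 (T/C, transition), 36 (G/A, transition), 41 (C/A, transversion), 42 (A/G, transition), 47 (T/C, transition).
Of the 14 differences, 10 transitions and 4 transversions, so the answer is 4.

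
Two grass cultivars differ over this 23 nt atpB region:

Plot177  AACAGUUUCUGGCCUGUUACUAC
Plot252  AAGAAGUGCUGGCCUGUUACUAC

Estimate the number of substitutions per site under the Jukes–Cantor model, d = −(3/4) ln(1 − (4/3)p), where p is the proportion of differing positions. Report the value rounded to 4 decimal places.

Differing sites — 3:C/G; 5:G/A; 6:U/G; 8:U/G.
p = 4/23 = 0.173913.
d = −0.75 · ln(1 − (4/3)·0.173913) = −0.75 · ln(0.768116) = −0.75 · (-0.263815) = 0.1979.

0.1979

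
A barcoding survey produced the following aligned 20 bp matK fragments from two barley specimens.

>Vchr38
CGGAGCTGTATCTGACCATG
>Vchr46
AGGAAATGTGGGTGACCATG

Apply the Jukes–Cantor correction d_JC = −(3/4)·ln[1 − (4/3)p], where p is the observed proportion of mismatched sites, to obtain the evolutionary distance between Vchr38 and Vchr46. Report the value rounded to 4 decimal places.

Differing sites — 1:C/A; 5:G/A; 6:C/A; 10:A/G; 11:T/G; 12:C/G.
p = 6/20 = 0.300000.
d = −0.75 · ln(1 − (4/3)·0.300000) = −0.75 · ln(0.600000) = −0.75 · (-0.510826) = 0.3831.

0.3831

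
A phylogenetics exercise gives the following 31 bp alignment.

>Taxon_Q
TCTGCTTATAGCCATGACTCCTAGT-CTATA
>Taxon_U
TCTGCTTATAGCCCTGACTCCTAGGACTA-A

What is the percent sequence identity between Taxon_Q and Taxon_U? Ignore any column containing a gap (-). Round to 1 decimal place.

Excluding the 2 gap columns leaves 29 comparable sites.
The sequences differ at positions 14 (A/C), 25 (T/G).
27 of the 29 comparable sites match, so the percent identity is 27/29 × 100 = 93.1%.

93.1%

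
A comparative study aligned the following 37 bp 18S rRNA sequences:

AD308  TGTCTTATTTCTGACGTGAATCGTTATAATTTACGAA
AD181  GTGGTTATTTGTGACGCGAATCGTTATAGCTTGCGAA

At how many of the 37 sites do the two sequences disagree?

Differing sites — 1:T/G; 2:G/T; 3:T/G; 4:C/G; 11:C/G; 17:T/C; 29:A/G; 30:T/C; 33:A/G.
That gives 9 mismatches out of 37 aligned sites, so the Hamming distance is 9.

9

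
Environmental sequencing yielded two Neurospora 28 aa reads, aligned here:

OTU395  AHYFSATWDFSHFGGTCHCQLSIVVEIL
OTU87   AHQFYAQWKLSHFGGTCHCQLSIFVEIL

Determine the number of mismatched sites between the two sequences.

6

The sequences differ at positions 3 (Y/Q), 5 (S/Y), 7 (T/Q), 9 (D/K), 10 (F/L), 24 (V/F).
That gives 6 mismatches out of 28 aligned sites, so the Hamming distance is 6.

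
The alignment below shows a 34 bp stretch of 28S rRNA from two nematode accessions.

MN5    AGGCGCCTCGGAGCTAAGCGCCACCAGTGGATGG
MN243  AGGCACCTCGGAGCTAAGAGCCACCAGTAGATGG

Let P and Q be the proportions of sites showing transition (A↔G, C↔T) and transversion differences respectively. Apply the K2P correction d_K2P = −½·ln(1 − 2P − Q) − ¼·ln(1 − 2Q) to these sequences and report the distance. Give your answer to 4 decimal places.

Mismatches occur at site 5 (G→A, transition), site 19 (C→A, transversion), site 29 (G→A, transition).
Of the 3 differences, 2 transitions and 1 transversion over 34 sites: P = 2/34 = 0.058824, Q = 1/34 = 0.029412.
d = −0.5·ln(0.852940) − 0.25·ln(0.941176) = −0.5·(-0.159066) − 0.25·(-0.060625) = 0.0947.

0.0947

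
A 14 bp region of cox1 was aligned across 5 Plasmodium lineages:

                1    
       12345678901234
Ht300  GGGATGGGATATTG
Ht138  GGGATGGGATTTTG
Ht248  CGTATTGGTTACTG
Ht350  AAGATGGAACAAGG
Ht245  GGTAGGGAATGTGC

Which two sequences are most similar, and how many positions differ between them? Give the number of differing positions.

Pairwise Hamming distances:
  Ht300 vs Ht138: 1
  Ht300 vs Ht248: 5
  Ht300 vs Ht350: 6
  Ht300 vs Ht245: 6
  Ht138 vs Ht248: 6
  Ht138 vs Ht350: 7
  Ht138 vs Ht245: 6
  Ht248 vs Ht350: 9
  Ht248 vs Ht245: 9
  Ht350 vs Ht245: 8
The smallest is 1, between Ht300 and Ht138.

1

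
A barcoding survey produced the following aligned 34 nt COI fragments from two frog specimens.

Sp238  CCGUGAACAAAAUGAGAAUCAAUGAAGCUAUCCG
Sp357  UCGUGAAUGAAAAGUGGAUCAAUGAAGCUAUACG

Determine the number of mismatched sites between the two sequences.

Mismatches occur at site 1 (C→U), site 8 (C→U), site 9 (A→G), site 13 (U→A), site 15 (A→U), site 17 (A→G), site 32 (C→A).
That gives 7 mismatches out of 34 aligned sites, so the Hamming distance is 7.

7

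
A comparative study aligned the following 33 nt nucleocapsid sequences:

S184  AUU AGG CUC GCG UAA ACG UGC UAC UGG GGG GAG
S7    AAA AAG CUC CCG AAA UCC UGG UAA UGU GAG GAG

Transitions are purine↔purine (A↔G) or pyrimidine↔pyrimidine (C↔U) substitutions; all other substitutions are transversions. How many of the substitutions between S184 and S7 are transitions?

Differing sites — 2:U/A (Tv); 3:U/A (Tv); 5:G/A (Ti); 10:G/C (Tv); 13:U/A (Tv); 16:A/U (Tv); 18:G/C (Tv); 21:C/G (Tv); 24:C/A (Tv); 27:G/U (Tv); 29:G/A (Ti).
Of the 11 differences, 2 transitions and 9 transversions, so the answer is 2.

2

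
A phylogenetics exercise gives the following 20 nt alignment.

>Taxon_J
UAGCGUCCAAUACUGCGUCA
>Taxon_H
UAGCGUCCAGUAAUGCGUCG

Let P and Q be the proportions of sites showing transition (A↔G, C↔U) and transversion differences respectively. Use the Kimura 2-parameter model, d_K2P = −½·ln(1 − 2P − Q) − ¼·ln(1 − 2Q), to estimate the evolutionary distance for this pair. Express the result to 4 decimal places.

Mismatches occur at site 10 (A→G, transition), site 13 (C→A, transversion), site 20 (A→G, transition).
Of the 3 differences, 2 transitions and 1 transversion over 20 sites: P = 2/20 = 0.100000, Q = 1/20 = 0.050000.
d = −0.5·ln(0.750000) − 0.25·ln(0.900000) = −0.5·(-0.287682) − 0.25·(-0.105361) = 0.1702.

0.1702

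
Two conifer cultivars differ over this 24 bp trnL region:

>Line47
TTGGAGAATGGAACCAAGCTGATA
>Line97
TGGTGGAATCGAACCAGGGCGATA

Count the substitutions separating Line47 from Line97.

7

Differing sites — 2:T/G; 4:G/T; 5:A/G; 10:G/C; 17:A/G; 19:C/G; 20:T/C.
That gives 7 mismatches out of 24 aligned sites, so the Hamming distance is 7.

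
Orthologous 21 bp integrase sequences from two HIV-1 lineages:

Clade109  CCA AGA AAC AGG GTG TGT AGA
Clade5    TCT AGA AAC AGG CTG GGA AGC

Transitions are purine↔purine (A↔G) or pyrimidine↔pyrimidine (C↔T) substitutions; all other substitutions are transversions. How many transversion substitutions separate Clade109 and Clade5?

5

The sequences differ at positions 1 (C/T, transition), 3 (A/T, transversion), 13 (G/C, transversion), 16 (T/G, transversion), 18 (T/A, transversion), 21 (A/C, transversion).
Of the 6 differences, 1 transition and 5 transversions, so the answer is 5.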